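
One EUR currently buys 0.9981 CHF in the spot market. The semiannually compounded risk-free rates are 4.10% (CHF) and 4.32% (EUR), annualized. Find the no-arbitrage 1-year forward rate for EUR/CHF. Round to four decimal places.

By covered interest parity, F = S · (1+r_CHF/2)^(2T) / (1+r_EUR/2)^(2T)
= 0.9981 × 1.041420 / 1.043667 = 0.9981 × 0.997847
F = 0.9960 CHF per EUR

0.9960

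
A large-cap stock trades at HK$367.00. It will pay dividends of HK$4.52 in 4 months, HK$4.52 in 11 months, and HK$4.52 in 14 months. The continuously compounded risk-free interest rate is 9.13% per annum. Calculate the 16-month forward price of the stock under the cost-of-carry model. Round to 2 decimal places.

PV(dividends) I = 4.52·e^(−0.0913·4/12) + 4.52·e^(−0.0913·11/12) + 4.52·e^(−0.0913·14/12)
I = 4.3845 + 4.1571 + 4.0633 = 12.6049
F = (S − I)·e^(rT) = (367.00 − 12.6049) · e^(0.0913·16/12)
= 354.3951 · e^0.121733 = 354.3951 × 1.129452 = HK$400.27

HK$400.27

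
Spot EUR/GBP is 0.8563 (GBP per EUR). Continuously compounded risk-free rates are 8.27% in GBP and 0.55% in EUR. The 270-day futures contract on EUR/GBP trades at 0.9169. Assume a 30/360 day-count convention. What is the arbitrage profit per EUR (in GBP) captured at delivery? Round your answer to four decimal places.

Fair futures: F* = S·e^(carry·T), with carry = (r_GBP − r_EUR) = 0.0827 − 0.0055 = 0.0772
F* = 0.8563 · e^(0.0772 × 270/360) = 0.8563 · e^0.057900 = 0.8563 × 1.059609 = 0.9073
Market 0.9169 > fair 0.9073: forward overpriced → cash-and-carry (buy spot, short the forward).
At maturity, profit = |F_mkt − F*| = |0.9169 − 0.9073| = 0.0096 per EUR (in GBP)

0.0096 per EUR (in GBP)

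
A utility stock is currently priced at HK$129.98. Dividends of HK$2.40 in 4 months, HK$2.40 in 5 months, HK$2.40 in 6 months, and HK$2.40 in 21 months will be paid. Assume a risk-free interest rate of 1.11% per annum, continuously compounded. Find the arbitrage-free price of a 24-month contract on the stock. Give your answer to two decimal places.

PV(dividends) I = 2.40·e^(−0.0111·4/12) + 2.40·e^(−0.0111·5/12) + 2.40·e^(−0.0111·6/12) + 2.40·e^(−0.0111·21/12)
I = 2.3911 + 2.3889 + 2.3867 + 2.3538 = 9.5205
F = (S − I)·e^(rT) = (129.98 − 9.5205) · e^(0.0111·24/12)
= 120.4595 · e^0.022200 = 120.4595 × 1.022448 = HK$123.16

HK$123.16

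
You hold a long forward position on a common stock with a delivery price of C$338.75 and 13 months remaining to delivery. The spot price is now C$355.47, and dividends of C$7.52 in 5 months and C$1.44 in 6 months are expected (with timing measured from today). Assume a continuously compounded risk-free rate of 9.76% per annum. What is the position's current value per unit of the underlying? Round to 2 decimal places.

PV(remaining dividends) I = 7.52·e^(−0.0976·5/12) + 1.44·e^(−0.0976·6/12) = 8.5917
Current forward F = (S − I)·e^(rT) = (355.47 − 8.5917)·e^(0.0976·13/12) = 346.8783 × 1.111525 = 385.5639
Value (long) = (F − K)·e^(−rT) = (385.5639 − 338.75) × 0.899665 = 42.1168
Value = C$42.12

C$42.12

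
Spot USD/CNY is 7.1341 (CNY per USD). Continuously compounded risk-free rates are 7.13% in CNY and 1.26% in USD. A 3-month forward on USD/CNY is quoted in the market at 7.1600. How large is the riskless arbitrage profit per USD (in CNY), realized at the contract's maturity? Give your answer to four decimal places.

Fair forward: F* = S·e^(carry·T), with carry = (r_CNY − r_USD) = 0.0713 − 0.0126 = 0.0587
F* = 7.1341 · e^(0.0587 × 3/12) = 7.1341 · e^0.014675 = 7.1341 × 1.014783 = 7.2396
Market 7.1600 < fair 7.2396: forward underpriced → reverse cash-and-carry (short spot, go long the forward).
At maturity, profit = |F_mkt − F*| = |7.1600 − 7.2396| = 0.0796 per USD (in CNY)

0.0796 per USD (in CNY)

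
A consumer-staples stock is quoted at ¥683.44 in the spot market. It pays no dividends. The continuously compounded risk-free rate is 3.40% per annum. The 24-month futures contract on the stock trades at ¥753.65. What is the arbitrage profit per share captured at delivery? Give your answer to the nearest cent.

¥22.12 per share

Fair futures: F* = S·e^(carry·T), with carry = r = 0.0340
F* = 683.44 · e^(0.0340 × 24/12) = 683.44 · e^0.068000 = 683.44 × 1.070365 = ¥731.5303
Market ¥753.65 > fair ¥731.5303: forward overpriced → cash-and-carry (buy spot, short the forward).
At maturity, profit = |F_mkt − F*| = |753.65 − 731.5303| = ¥22.12 per share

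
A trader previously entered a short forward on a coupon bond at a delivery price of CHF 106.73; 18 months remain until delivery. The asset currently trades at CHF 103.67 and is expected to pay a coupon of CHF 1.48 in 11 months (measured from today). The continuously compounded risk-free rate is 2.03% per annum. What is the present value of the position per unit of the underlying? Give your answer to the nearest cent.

PV(remaining coupons) I = 1.48·e^(−0.0203·11/12) = 1.4527
Current forward F = (S − I)·e^(rT) = (103.67 − 1.4527)·e^(0.0203·18/12) = 102.2173 × 1.030918 = 105.3777
Value (long) = (F − K)·e^(−rT) = (105.3777 − 106.73) × 0.970009 = -1.3117
Short position value = −(long value) = CHF 1.31

CHF 1.31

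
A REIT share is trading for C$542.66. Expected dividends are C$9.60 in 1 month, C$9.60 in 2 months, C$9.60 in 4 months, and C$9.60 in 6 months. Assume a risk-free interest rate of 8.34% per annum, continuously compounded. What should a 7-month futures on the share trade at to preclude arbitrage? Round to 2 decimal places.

PV(dividends) I = 9.60·e^(−0.0834·1/12) + 9.60·e^(−0.0834·2/12) + 9.60·e^(−0.0834·4/12) + 9.60·e^(−0.0834·6/12)
I = 9.5335 + 9.4675 + 9.3368 + 9.2079 = 37.5457
F = (S − I)·e^(rT) = (542.66 − 37.5457) · e^(0.0834·7/12)
= 505.1143 · e^0.048650 = 505.1143 × 1.049853 = C$530.30

C$530.30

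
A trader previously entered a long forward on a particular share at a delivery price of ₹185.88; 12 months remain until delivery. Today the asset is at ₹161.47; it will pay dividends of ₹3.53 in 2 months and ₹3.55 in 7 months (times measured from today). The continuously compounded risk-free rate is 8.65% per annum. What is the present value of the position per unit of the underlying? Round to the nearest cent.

-₹15.86

PV(remaining dividends) I = 3.53·e^(−0.0865·2/12) + 3.55·e^(−0.0865·7/12) = 6.8548
Current forward F = (S − I)·e^(rT) = (161.47 − 6.8548)·e^(0.0865·12/12) = 154.6152 × 1.090351 = 168.5848
Value (long) = (F − K)·e^(−rT) = (168.5848 − 185.88) × 0.917136 = -15.8621
Value = -₹15.86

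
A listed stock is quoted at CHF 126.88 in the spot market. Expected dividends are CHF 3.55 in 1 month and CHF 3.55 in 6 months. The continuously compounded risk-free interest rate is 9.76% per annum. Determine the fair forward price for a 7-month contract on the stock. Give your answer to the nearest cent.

PV(dividends) I = 3.55·e^(−0.0976·1/12) + 3.55·e^(−0.0976·6/12)
I = 3.5212 + 3.3809 = 6.9021
F = (S − I)·e^(rT) = (126.88 − 6.9021) · e^(0.0976·7/12)
= 119.9779 · e^0.056933 = 119.9779 × 1.058585 = CHF 127.01

CHF 127.01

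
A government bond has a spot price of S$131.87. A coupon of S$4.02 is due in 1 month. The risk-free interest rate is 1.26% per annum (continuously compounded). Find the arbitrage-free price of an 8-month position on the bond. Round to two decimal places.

S$128.93

PV(coupons) I = 4.02·e^(−0.0126·1/12)
I = 4.0158
F = (S − I)·e^(rT) = (131.87 − 4.0158) · e^(0.0126·8/12)
= 127.8542 · e^0.008400 = 127.8542 × 1.008435 = S$128.93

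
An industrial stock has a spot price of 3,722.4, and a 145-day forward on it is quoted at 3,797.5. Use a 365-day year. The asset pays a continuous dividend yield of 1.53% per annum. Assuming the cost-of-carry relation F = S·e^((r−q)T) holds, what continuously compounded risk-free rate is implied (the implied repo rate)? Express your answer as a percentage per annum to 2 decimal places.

From F = S·e^((r−q)T): (r − q) = ln(F/S)/T
ln(3797.5/3722.4) = ln(1.020175) = 0.019974
(r − q) = 0.019974 / (145/365) = 0.050279
r = ln(F/S)/T + q = 0.050279 + 0.0153 = 0.065579
r = 6.56%

6.56%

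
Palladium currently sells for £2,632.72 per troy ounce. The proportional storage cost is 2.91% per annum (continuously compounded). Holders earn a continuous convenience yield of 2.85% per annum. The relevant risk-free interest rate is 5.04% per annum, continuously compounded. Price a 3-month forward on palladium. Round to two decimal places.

£2,666.50 per troy ounce

Net carry = r + u − y = 0.0504 + 0.0291 − 0.0285 = 0.0510
F = S·e^((r+u−y)T) = 2632.72 · e^(0.0510 × 3/12) = 2632.72 · e^0.01275000
= 2632.72 × 1.01283163 = £2,666.50 per troy ounce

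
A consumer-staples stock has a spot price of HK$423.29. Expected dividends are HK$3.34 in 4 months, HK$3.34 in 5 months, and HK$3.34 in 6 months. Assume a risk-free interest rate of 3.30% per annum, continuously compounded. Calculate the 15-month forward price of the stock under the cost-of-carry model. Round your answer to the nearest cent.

PV(dividends) I = 3.34·e^(−0.0330·4/12) + 3.34·e^(−0.0330·5/12) + 3.34·e^(−0.0330·6/12)
I = 3.3035 + 3.2944 + 3.2853 = 9.8832
F = (S − I)·e^(rT) = (423.29 − 9.8832) · e^(0.0330·15/12)
= 413.4068 · e^0.041250 = 413.4068 × 1.042113 = HK$430.82

HK$430.82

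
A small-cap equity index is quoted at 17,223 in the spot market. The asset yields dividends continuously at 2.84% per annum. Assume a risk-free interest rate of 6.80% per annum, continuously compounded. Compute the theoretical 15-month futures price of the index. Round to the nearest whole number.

18,097

F = S·e^((r − q)T) = 17223 · e^((0.0680 − 0.0284) × 15/12)
= 17223 · e^0.049500 = 17223 × 1.050746
F = 18,097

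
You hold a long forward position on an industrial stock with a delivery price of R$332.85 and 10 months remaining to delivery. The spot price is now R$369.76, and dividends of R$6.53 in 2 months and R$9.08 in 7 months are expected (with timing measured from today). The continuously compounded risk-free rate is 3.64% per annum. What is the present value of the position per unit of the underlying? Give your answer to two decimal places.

R$31.48

PV(remaining dividends) I = 6.53·e^(−0.0364·2/12) + 9.08·e^(−0.0364·7/12) = 15.3797
Current forward F = (S − I)·e^(rT) = (369.76 − 15.3797)·e^(0.0364·10/12) = 354.3803 × 1.030798 = 365.2945
Value (long) = (F − K)·e^(−rT) = (365.2945 − 332.85) × 0.970122 = 31.4751
Value = R$31.48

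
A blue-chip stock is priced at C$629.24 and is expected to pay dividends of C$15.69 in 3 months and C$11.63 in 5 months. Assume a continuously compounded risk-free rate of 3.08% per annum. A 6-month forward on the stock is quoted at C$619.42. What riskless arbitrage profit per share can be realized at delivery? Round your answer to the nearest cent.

C$7.89 per share

PV(dividends) I = 15.69·e^(−0.0308·3/12) + 11.63·e^(−0.0308·5/12) = 27.0514
Fair forward F* = (S − I)·e^(rT) = (629.24 − 27.0514)·e^0.015400 = 602.1886 × 1.015519 = 611.5340
Market C$619.42 > fair 611.5340: forward overpriced → cash-and-carry (borrow at r, buy the stock and collect the dividends, short the forward).
Profit at T = |F_mkt − F*| = |619.42 − 611.5340| = C$7.89 per share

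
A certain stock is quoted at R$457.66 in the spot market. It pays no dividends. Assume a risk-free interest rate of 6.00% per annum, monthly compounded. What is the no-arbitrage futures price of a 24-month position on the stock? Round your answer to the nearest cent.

F = S · (1+r/12)^(12T)
= 457.66 × 1.127160
F = R$515.86

R$515.86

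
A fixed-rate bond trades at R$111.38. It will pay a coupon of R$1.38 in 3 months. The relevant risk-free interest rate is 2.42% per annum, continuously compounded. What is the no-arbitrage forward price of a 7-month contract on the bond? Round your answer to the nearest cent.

R$111.57

PV(coupons) I = 1.38·e^(−0.0242·3/12)
I = 1.3717
F = (S − I)·e^(rT) = (111.38 − 1.3717) · e^(0.0242·7/12)
= 110.0083 · e^0.014117 = 110.0083 × 1.014217 = R$111.57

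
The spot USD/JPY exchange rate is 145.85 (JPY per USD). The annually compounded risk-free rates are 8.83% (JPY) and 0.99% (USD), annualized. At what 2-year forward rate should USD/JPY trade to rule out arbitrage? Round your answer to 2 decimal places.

169.37

By covered interest parity, F = S · (1+r_JPY)^T / (1+r_USD)^T
= 145.85 × 1.184397 / 1.019898 = 145.85 × 1.161290
F = 169.37 JPY per USD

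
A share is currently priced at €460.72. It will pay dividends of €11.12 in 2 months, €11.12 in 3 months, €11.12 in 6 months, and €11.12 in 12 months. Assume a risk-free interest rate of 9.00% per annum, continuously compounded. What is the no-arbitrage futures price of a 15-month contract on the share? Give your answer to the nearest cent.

PV(dividends) I = 11.12·e^(−0.0900·2/12) + 11.12·e^(−0.0900·3/12) + 11.12·e^(−0.0900·6/12) + 11.12·e^(−0.0900·12/12)
I = 10.9544 + 10.8726 + 10.6307 + 10.1629 = 42.6206
F = (S − I)·e^(rT) = (460.72 − 42.6206) · e^(0.0900·15/12)
= 418.0994 · e^0.112500 = 418.0994 × 1.119072 = €467.88

€467.88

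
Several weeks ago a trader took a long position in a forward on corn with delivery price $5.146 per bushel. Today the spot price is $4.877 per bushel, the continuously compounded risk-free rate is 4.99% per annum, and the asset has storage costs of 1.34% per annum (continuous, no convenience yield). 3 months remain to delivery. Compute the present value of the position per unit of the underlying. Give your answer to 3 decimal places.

Current fair forward for the remaining 3 months: F = S·e^((r + u)·T), (r + u) = 0.0499 + 0.0134 = 0.0633
F = 4.877 · e^(0.0633 × 3/12) = 4.877 × 1.015951 = 4.9548
Value of long forward = (F − K)·e^(−rT) = (4.9548 − 5.146) · e^(−0.0499·3/12)
= -0.1912 × 0.987602 = -0.189

-$0.189 per bushel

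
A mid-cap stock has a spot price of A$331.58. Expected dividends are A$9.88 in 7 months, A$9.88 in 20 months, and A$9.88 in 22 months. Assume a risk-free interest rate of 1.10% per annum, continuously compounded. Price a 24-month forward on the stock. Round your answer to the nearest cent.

A$309.11

PV(dividends) I = 9.88·e^(−0.0110·7/12) + 9.88·e^(−0.0110·20/12) + 9.88·e^(−0.0110·22/12)
I = 9.8168 + 9.7005 + 9.6827 = 29.2000
F = (S − I)·e^(rT) = (331.58 − 29.2000) · e^(0.0110·24/12)
= 302.3800 · e^0.022000 = 302.3800 × 1.022244 = A$309.11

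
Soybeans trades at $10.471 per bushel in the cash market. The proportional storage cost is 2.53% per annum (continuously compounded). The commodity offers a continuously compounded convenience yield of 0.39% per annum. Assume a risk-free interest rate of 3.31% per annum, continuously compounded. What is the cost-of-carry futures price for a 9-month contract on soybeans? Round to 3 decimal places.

Net carry = r + u − y = 0.0331 + 0.0253 − 0.0039 = 0.0545
F = S·e^((r+u−y)T) = 10.471 · e^(0.0545 × 9/12) = 10.471 · e^0.040875
= 10.471 × 1.041722 = $10.908 per bushel

$10.908 per bushel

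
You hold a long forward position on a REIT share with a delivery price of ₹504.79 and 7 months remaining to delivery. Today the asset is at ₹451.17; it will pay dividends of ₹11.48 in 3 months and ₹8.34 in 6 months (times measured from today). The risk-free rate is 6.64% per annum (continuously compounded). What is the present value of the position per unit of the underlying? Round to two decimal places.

PV(remaining dividends) I = 11.48·e^(−0.0664·3/12) + 8.34·e^(−0.0664·6/12) = 19.3587
Current forward F = (S − I)·e^(rT) = (451.17 − 19.3587)·e^(0.0664·7/12) = 431.8113 × 1.039493 = 448.8648
Value (long) = (F − K)·e^(−rT) = (448.8648 − 504.79) × 0.962007 = -53.8004
Value = -₹53.80

-₹53.80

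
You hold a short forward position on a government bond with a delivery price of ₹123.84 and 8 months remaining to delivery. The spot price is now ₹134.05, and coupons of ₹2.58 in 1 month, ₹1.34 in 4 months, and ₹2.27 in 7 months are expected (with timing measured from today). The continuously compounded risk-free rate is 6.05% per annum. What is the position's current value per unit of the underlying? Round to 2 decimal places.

PV(remaining coupons) I = 2.58·e^(−0.0605·1/12) + 1.34·e^(−0.0605·4/12) + 2.27·e^(−0.0605·7/12) = 6.0716
Current forward F = (S − I)·e^(rT) = (134.05 − 6.0716)·e^(0.0605·8/12) = 127.9784 × 1.041158 = 133.2457
Value (long) = (F − K)·e^(−rT) = (133.2457 − 123.84) × 0.960469 = 9.0339
Short position value = −(long value) = -₹9.03

-₹9.03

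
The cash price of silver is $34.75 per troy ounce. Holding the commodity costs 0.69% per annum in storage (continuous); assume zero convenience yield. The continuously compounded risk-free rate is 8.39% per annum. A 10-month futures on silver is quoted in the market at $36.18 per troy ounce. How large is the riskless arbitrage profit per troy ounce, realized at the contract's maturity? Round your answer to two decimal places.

$1.30 per troy ounce

Fair futures: F* = S·e^(carry·T), with carry = (r + u) = 0.0839 + 0.0069 = 0.0908
F* = 34.75 · e^(0.0908 × 10/12) = 34.75 · e^0.075667 = 34.75 × 1.078603 = $37.4815
Market $36.18 < fair $37.4815: forward underpriced → reverse cash-and-carry (short spot, go long the forward).
At maturity, profit = |F_mkt − F*| = |36.18 − 37.4815| = $1.30 per troy ounce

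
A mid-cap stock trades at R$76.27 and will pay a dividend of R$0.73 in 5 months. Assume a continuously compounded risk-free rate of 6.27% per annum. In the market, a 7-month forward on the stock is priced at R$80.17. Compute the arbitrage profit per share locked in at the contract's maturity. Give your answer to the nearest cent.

R$1.80 per share

PV(dividends) I = 0.73·e^(−0.0627·5/12) = 0.7112
Fair forward F* = (S − I)·e^(rT) = (76.27 − 0.7112)·e^0.036575 = 75.5588 × 1.037252 = 78.3735
Market R$80.17 > fair 78.3735: forward overpriced → cash-and-carry (borrow at r, buy the stock and collect the dividends, short the forward).
Profit at T = |F_mkt − F*| = |80.17 − 78.3735| = R$1.80 per share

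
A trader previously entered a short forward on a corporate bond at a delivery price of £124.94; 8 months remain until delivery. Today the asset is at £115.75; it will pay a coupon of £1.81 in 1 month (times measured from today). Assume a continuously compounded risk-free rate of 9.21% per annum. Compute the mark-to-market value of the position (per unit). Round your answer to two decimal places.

PV(remaining coupons) I = 1.81·e^(−0.0921·1/12) = 1.7962
Current forward F = (S − I)·e^(rT) = (115.75 − 1.7962)·e^(0.0921·8/12) = 113.9538 × 1.063324 = 121.1698
Value (long) = (F − K)·e^(−rT) = (121.1698 − 124.94) × 0.940447 = -3.5457
Short position value = −(long value) = £3.55

£3.55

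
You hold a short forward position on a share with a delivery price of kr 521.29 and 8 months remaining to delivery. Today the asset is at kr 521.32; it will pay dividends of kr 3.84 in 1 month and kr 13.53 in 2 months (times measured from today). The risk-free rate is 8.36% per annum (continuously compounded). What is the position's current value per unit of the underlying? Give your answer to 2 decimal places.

-kr 11.13

PV(remaining dividends) I = 3.84·e^(−0.0836·1/12) + 13.53·e^(−0.0836·2/12) = 17.1561
Current forward F = (S − I)·e^(rT) = (521.32 − 17.1561)·e^(0.0836·8/12) = 504.1639 × 1.057316 = 533.0606
Value (long) = (F − K)·e^(−rT) = (533.0606 − 521.29) × 0.945791 = 11.1325
Short position value = −(long value) = -kr 11.13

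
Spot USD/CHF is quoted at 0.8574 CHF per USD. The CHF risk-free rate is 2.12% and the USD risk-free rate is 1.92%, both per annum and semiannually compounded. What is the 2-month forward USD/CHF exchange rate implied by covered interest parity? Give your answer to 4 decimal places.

0.8577

By covered interest parity, F = S · (1+r_CHF/2)^(2T) / (1+r_USD/2)^(2T)
= 0.8574 × 1.003521 / 1.003190 = 0.8574 × 1.000330
F = 0.8577 CHF per USD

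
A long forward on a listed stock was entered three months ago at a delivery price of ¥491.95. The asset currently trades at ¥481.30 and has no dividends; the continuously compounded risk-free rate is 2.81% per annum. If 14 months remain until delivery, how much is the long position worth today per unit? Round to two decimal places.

Current fair forward for the remaining 14 months: F = S·e^(r·T), r = 0.0281
F = 481.30 · e^(0.0281 × 14/12) = 481.30 × 1.033327 = 497.3403
Value of long forward = (F − K)·e^(−rT) = (497.3403 − 491.95) · e^(−0.0281·14/12)
= 5.3903 × 0.967748 = 5.22

¥5.22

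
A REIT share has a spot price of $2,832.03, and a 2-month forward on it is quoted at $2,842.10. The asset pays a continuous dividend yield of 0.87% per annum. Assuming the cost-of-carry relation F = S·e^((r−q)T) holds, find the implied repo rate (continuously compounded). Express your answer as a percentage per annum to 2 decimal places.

From F = S·e^((r−q)T): (r − q) = ln(F/S)/T
ln(2842.10/2832.03) = ln(1.003556) = 0.003550
(r − q) = 0.003550 / (2/12) = 0.021300
r = ln(F/S)/T + q = 0.021300 + 0.0087 = 0.030000
r = 3.00%

3.00%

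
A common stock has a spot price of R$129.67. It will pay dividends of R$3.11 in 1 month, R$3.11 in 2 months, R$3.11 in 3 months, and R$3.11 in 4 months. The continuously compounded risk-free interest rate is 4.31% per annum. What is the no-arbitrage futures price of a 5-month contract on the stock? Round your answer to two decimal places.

R$119.47

PV(dividends) I = 3.11·e^(−0.0431·1/12) + 3.11·e^(−0.0431·2/12) + 3.11·e^(−0.0431·3/12) + 3.11·e^(−0.0431·4/12)
I = 3.0988 + 3.0877 + 3.0767 + 3.0656 = 12.3288
F = (S − I)·e^(rT) = (129.67 − 12.3288) · e^(0.0431·5/12)
= 117.3412 · e^0.017958 = 117.3412 × 1.018120 = R$119.47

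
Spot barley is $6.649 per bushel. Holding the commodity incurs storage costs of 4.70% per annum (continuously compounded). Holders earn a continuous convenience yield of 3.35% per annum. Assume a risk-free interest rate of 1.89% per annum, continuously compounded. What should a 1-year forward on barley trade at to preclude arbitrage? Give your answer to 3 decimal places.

Net carry = r + u − y = 0.0189 + 0.0470 − 0.0335 = 0.0324
F = S·e^((r+u−y)T) = 6.649 · e^(0.0324 × 1) = 6.649 · e^0.032400
= 6.649 × 1.032931 = $6.868 per bushel

$6.868 per bushel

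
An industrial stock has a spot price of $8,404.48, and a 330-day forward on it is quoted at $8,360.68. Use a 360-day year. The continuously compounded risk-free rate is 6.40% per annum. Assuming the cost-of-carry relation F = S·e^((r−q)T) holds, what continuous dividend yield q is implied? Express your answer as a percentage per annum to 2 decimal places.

6.97%

From F = S·e^((r−q)T): (r − q) = ln(F/S)/T
ln(8360.68/8404.48) = ln(0.994788) = -0.005226
(r − q) = -0.005226 / (330/360) = -0.005701
q = r − ln(F/S)/T = 0.0640 + 0.005701 = 0.069701
q = 6.97%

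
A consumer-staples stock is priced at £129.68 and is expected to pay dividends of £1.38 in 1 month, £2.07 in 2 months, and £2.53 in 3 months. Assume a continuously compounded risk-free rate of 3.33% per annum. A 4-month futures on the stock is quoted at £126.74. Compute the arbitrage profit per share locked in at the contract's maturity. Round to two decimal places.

£1.62 per share

PV(dividends) I = 1.38·e^(−0.0333·1/12) + 2.07·e^(−0.0333·2/12) + 2.53·e^(−0.0333·3/12) = 5.9437
Fair futures F* = (S − I)·e^(rT) = (129.68 − 5.9437)·e^0.011100 = 123.7363 × 1.011162 = 125.1174
Market £126.74 > fair 125.1174: forward overpriced → cash-and-carry (borrow at r, buy the stock and collect the dividends, short the forward).
Profit at T = |F_mkt − F*| = |126.74 − 125.1174| = £1.62 per share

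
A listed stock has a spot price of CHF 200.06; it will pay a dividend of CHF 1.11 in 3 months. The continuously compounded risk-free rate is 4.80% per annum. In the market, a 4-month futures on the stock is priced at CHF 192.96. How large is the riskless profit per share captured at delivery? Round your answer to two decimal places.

PV(dividends) I = 1.11·e^(−0.0480·3/12) = 1.0968
Fair futures F* = (S − I)·e^(rT) = (200.06 − 1.0968)·e^0.016000 = 198.9632 × 1.016129 = 202.1723
Market CHF 192.96 < fair 202.1723: forward underpriced → reverse cash-and-carry (short the stock, invest proceeds at r, pay the dividends, go long the forward).
Profit at T = |F_mkt − F*| = |192.96 − 202.1723| = CHF 9.21 per share

CHF 9.21 per share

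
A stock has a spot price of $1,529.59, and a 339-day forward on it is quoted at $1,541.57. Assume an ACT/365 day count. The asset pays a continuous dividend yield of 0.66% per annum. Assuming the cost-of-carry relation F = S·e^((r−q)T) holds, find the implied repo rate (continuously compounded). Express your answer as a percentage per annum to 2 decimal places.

1.50%

From F = S·e^((r−q)T): (r − q) = ln(F/S)/T
ln(1541.57/1529.59) = ln(1.007832) = 0.007801
(r − q) = 0.007801 / (339/365) = 0.008399
r = ln(F/S)/T + q = 0.008399 + 0.0066 = 0.014999
r = 1.50%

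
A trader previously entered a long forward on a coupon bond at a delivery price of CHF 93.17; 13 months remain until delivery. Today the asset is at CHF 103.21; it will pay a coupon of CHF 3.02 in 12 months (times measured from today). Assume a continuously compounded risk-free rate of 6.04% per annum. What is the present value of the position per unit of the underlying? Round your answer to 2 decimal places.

CHF 13.10

PV(remaining coupons) I = 3.02·e^(−0.0604·12/12) = 2.8430
Current forward F = (S − I)·e^(rT) = (103.21 − 2.8430)·e^(0.0604·13/12) = 100.3670 × 1.067622 = 107.1540
Value (long) = (F − K)·e^(−rT) = (107.1540 − 93.17) × 0.936661 = 13.0983
Value = CHF 13.10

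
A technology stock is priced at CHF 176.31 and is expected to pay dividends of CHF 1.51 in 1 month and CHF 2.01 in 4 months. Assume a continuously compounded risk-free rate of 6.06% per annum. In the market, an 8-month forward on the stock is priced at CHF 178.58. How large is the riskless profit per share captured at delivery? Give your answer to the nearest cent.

CHF 1.38 per share

PV(dividends) I = 1.51·e^(−0.0606·1/12) + 2.01·e^(−0.0606·4/12) = 3.4722
Fair forward F* = (S − I)·e^(rT) = (176.31 − 3.4722)·e^0.040400 = 172.8378 × 1.041227 = 179.9634
Market CHF 178.58 < fair 179.9634: forward underpriced → reverse cash-and-carry (short the stock, invest proceeds at r, pay the dividends, go long the forward).
Profit at T = |F_mkt − F*| = |178.58 − 179.9634| = CHF 1.38 per share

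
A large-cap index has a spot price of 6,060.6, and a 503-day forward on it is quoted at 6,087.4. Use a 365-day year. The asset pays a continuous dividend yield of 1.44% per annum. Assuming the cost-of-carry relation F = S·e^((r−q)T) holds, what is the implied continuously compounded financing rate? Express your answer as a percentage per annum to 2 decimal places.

1.76%

From F = S·e^((r−q)T): (r − q) = ln(F/S)/T
ln(6087.4/6060.6) = ln(1.004422) = 0.004412
(r − q) = 0.004412 / (503/365) = 0.003202
r = ln(F/S)/T + q = 0.003202 + 0.0144 = 0.017602
r = 1.76%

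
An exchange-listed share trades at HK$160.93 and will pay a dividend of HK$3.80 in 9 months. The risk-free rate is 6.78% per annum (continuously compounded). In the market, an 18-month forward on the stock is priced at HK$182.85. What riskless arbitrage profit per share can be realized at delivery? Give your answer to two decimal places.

HK$8.69 per share

PV(dividends) I = 3.80·e^(−0.0678·9/12) = 3.6116
Fair forward F* = (S − I)·e^(rT) = (160.93 − 3.6116)·e^0.101700 = 157.3184 × 1.107051 = 174.1595
Market HK$182.85 > fair 174.1595: forward overpriced → cash-and-carry (borrow at r, buy the stock and collect the dividends, short the forward).
Profit at T = |F_mkt − F*| = |182.85 − 174.1595| = HK$8.69 per share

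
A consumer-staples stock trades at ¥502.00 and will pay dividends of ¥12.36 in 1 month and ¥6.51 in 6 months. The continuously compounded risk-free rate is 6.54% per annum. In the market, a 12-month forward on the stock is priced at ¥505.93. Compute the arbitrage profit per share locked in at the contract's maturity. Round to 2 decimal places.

¥10.15 per share

PV(dividends) I = 12.36·e^(−0.0654·1/12) + 6.51·e^(−0.0654·6/12) = 18.5934
Fair forward F* = (S − I)·e^(rT) = (502.00 − 18.5934)·e^0.065400 = 483.4066 × 1.067586 = 516.0781
Market ¥505.93 < fair 516.0781: forward underpriced → reverse cash-and-carry (short the stock, invest proceeds at r, pay the dividends, go long the forward).
Profit at T = |F_mkt − F*| = |505.93 − 516.0781| = ¥10.15 per share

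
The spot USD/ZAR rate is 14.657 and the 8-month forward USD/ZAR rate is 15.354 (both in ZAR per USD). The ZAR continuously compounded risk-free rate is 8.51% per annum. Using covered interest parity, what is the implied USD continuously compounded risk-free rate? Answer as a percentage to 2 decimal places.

F = S·e^((r_ZAR − r_USD)T) ⇒ r_USD = r_ZAR − ln(F/S)/T
ln(15.354/14.657) = 0.046458; /(8/12) = 0.069687
r_USD = 0.0851 − 0.069687 = 0.015413
r_USD = 1.54%

1.54%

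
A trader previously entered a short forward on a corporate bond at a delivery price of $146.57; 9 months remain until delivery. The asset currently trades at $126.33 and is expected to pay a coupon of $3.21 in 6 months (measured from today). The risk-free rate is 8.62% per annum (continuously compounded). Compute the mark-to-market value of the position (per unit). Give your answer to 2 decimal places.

$14.14

PV(remaining coupons) I = 3.21·e^(−0.0862·6/12) = 3.0746
Current forward F = (S − I)·e^(rT) = (126.33 − 3.0746)·e^(0.0862·9/12) = 123.2554 × 1.066786 = 131.4871
Value (long) = (F − K)·e^(−rT) = (131.4871 − 146.57) × 0.937395 = -14.1386
Short position value = −(long value) = $14.14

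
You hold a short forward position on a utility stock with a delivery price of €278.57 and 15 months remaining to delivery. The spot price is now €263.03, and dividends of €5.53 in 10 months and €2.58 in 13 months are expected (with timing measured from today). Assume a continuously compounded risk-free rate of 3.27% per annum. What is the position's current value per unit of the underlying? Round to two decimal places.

€12.25

PV(remaining dividends) I = 5.53·e^(−0.0327·10/12) + 2.58·e^(−0.0327·13/12) = 7.8715
Current forward F = (S − I)·e^(rT) = (263.03 − 7.8715)·e^(0.0327·15/12) = 255.1585 × 1.041722 = 265.8042
Value (long) = (F − K)·e^(−rT) = (265.8042 − 278.57) × 0.959949 = -12.2545
Short position value = −(long value) = €12.25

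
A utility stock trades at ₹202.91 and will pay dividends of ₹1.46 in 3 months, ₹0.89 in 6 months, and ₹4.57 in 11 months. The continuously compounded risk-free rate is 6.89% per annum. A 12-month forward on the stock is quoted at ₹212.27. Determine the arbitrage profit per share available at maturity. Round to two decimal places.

PV(dividends) I = 1.46·e^(−0.0689·3/12) + 0.89·e^(−0.0689·6/12) + 4.57·e^(−0.0689·11/12) = 6.5852
Fair forward F* = (S − I)·e^(rT) = (202.91 − 6.5852)·e^0.068900 = 196.3248 × 1.071329 = 210.3285
Market ₹212.27 > fair 210.3285: forward overpriced → cash-and-carry (borrow at r, buy the stock and collect the dividends, short the forward).
Profit at T = |F_mkt − F*| = |212.27 − 210.3285| = ₹1.94 per share

₹1.94 per share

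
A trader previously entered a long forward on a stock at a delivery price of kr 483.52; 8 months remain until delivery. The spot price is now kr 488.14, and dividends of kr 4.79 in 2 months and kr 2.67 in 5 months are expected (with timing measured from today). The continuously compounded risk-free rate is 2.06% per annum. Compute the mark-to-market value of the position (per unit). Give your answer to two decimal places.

kr 3.79

PV(remaining dividends) I = 4.79·e^(−0.0206·2/12) + 2.67·e^(−0.0206·5/12) = 7.4208
Current forward F = (S − I)·e^(rT) = (488.14 − 7.4208)·e^(0.0206·8/12) = 480.7192 × 1.013828 = 487.3666
Value (long) = (F − K)·e^(−rT) = (487.3666 − 483.52) × 0.986361 = 3.7941
Value = kr 3.79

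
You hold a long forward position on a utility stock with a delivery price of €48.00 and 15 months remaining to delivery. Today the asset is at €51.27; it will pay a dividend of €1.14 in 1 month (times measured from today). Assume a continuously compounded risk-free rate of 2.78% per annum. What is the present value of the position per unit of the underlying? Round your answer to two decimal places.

€3.77

PV(remaining dividends) I = 1.14·e^(−0.0278·1/12) = 1.1374
Current forward F = (S − I)·e^(rT) = (51.27 − 1.1374)·e^(0.0278·15/12) = 50.1326 × 1.035361 = 51.9053
Value (long) = (F − K)·e^(−rT) = (51.9053 − 48.00) × 0.965847 = 3.7719
Value = €3.77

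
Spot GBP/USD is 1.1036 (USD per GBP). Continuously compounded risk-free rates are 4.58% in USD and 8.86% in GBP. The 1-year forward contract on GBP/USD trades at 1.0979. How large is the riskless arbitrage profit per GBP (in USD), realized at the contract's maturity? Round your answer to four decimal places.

0.0405 per GBP (in USD)

Fair forward: F* = S·e^(carry·T), with carry = (r_USD − r_GBP) = 0.0458 − 0.0886 = -0.0428
F* = 1.1036 · e^(-0.0428 × 1) = 1.1036 · e^-0.042800 = 1.1036 × 0.958103 = 1.0574
Market 1.0979 > fair 1.0574: forward overpriced → cash-and-carry (buy spot, short the forward).
At maturity, profit = |F_mkt − F*| = |1.0979 − 1.0574| = 0.0405 per GBP (in USD)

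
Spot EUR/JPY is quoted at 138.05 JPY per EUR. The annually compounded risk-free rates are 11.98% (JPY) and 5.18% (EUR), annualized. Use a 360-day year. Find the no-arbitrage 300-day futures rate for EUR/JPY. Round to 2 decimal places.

145.45

By covered interest parity, F = S · (1+r_JPY)^T / (1+r_EUR)^T
= 138.05 × 1.098880 / 1.042984 = 138.05 × 1.053592
F = 145.45 JPY per EUR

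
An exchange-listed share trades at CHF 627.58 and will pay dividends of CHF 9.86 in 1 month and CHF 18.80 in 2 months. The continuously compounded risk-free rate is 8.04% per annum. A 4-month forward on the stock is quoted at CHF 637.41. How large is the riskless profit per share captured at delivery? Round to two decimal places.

PV(dividends) I = 9.86·e^(−0.0804·1/12) + 18.80·e^(−0.0804·2/12) = 28.3439
Fair forward F* = (S − I)·e^(rT) = (627.58 − 28.3439)·e^0.026800 = 599.2361 × 1.027162 = 615.5126
Market CHF 637.41 > fair 615.5126: forward overpriced → cash-and-carry (borrow at r, buy the stock and collect the dividends, short the forward).
Profit at T = |F_mkt − F*| = |637.41 − 615.5126| = CHF 21.90 per share

CHF 21.90 per share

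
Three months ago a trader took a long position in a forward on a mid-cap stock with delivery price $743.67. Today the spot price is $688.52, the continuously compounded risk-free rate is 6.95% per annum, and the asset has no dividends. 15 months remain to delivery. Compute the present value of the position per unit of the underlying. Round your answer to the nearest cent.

Current fair forward for the remaining 15 months: F = S·e^(r·T), r = 0.0695
F = 688.52 · e^(0.0695 × 15/12) = 688.52 × 1.090760 = 751.0101
Value of long forward = (F − K)·e^(−rT) = (751.0101 − 743.67) · e^(−0.0695·15/12)
= 7.3401 × 0.916792 = 6.73

$6.73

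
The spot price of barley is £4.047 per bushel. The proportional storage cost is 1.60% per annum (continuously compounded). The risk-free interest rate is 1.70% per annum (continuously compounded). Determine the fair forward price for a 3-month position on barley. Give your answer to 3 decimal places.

£4.081 per bushel

Net carry = r + u − y = 0.0170 + 0.0160 − 0.0000 = 0.0330
F = S·e^((r+u−y)T) = 4.047 · e^(0.0330 × 3/12) = 4.047 · e^0.008250
= 4.047 × 1.008284 = £4.081 per bushel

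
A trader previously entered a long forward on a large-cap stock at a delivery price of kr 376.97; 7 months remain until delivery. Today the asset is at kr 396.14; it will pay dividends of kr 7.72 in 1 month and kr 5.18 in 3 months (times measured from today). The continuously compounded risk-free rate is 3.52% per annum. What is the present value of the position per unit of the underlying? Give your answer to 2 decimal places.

PV(remaining dividends) I = 7.72·e^(−0.0352·1/12) + 5.18·e^(−0.0352·3/12) = 12.8320
Current forward F = (S − I)·e^(rT) = (396.14 − 12.8320)·e^(0.0352·7/12) = 383.3080 × 1.020746 = 391.2601
Value (long) = (F − K)·e^(−rT) = (391.2601 − 376.97) × 0.979676 = 13.9997
Value = kr 14.00

kr 14.00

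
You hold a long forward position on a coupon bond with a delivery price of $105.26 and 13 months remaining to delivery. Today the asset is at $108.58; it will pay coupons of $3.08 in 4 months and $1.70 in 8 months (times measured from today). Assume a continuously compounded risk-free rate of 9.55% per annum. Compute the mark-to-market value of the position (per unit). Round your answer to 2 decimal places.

PV(remaining coupons) I = 3.08·e^(−0.0955·4/12) + 1.70·e^(−0.0955·8/12) = 4.5786
Current forward F = (S − I)·e^(rT) = (108.58 − 4.5786)·e^(0.0955·13/12) = 104.0014 × 1.109000 = 115.3376
Value (long) = (F − K)·e^(−rT) = (115.3376 − 105.26) × 0.901714 = 9.0871
Value = $9.09

$9.09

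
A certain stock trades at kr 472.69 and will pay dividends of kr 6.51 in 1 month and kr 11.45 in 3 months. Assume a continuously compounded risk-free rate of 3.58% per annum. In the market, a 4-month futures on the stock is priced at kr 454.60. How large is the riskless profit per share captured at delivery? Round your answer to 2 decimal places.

PV(dividends) I = 6.51·e^(−0.0358·1/12) + 11.45·e^(−0.0358·3/12) = 17.8386
Fair futures F* = (S − I)·e^(rT) = (472.69 − 17.8386)·e^0.011933 = 454.8514 × 1.012004 = 460.3114
Market kr 454.60 < fair 460.3114: forward underpriced → reverse cash-and-carry (short the stock, invest proceeds at r, pay the dividends, go long the forward).
Profit at T = |F_mkt − F*| = |454.60 − 460.3114| = kr 5.71 per share

kr 5.71 per share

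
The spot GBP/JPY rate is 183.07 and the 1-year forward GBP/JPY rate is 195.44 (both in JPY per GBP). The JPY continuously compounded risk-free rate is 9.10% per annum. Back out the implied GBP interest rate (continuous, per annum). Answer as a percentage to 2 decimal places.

2.56%

F = S·e^((r_JPY − r_GBP)T) ⇒ r_GBP = r_JPY − ln(F/S)/T
ln(195.44/183.07) = 0.065385; /(1) = 0.065385
r_GBP = 0.0910 − 0.065385 = 0.025615
r_GBP = 2.56%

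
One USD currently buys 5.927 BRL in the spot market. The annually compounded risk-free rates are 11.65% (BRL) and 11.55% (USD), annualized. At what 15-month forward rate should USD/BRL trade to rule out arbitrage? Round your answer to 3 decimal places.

By covered interest parity, F = S · (1+r_BRL)^T / (1+r_USD)^T
= 5.927 × 1.147687 / 1.146402 = 5.927 × 1.001121
F = 5.934 BRL per USD

5.934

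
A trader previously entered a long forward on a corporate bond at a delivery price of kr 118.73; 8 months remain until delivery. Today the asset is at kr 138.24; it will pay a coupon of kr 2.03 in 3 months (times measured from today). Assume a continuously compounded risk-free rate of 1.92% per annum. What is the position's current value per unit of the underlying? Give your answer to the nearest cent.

kr 19.00

PV(remaining coupons) I = 2.03·e^(−0.0192·3/12) = 2.0203
Current forward F = (S − I)·e^(rT) = (138.24 − 2.0203)·e^(0.0192·8/12) = 136.2197 × 1.012882 = 137.9745
Value (long) = (F − K)·e^(−rT) = (137.9745 − 118.73) × 0.987282 = 18.9997
Value = kr 19.00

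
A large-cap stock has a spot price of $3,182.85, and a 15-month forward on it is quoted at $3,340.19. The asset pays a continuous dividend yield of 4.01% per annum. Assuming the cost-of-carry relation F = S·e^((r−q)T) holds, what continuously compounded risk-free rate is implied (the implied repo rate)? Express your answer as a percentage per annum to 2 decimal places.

From F = S·e^((r−q)T): (r − q) = ln(F/S)/T
ln(3340.19/3182.85) = ln(1.049434) = 0.048251
(r − q) = 0.048251 / (15/12) = 0.038601
r = ln(F/S)/T + q = 0.038601 + 0.0401 = 0.078701
r = 7.87%

7.87%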